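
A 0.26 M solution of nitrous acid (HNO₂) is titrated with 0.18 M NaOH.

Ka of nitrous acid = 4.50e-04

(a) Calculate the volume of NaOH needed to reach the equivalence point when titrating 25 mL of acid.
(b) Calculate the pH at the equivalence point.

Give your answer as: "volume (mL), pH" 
V = 36.1 mL, pH = 8.19

(a) At equivalence: moles acid = moles base.
moles acid = 0.26 × 0.025 = 0.0065 mol; V_NaOH = 0.0065/0.18 = 0.03611 L = 36.1 mL.
(b) At equivalence, all acid → conjugate base A⁻ at [A⁻] = 0.0065/0.06111 = 0.1064 M.
Kb = Kw/Ka = 1.0e-14/4.50e-04 = 2.222e-11; [OH⁻] = √(Kb·[A⁻]) = 1.537e-06; pOH = 5.81; pH = 14 − pOH = 8.19.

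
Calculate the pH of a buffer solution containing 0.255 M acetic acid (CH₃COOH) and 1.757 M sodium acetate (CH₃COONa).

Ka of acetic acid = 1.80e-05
pH = 5.58

pKa = -log(1.80e-05) = 4.74. pH = pKa + log([A⁻]/[HA]) = 4.74 + log(1.757/0.255)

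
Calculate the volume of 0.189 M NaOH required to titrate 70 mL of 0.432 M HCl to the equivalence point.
V_{base} = 160.0 mL

At equivalence: moles acid = moles base.
moles HCl = 0.432 M × 0.07 L = 0.03024 mol
V_NaOH = 0.03024 mol ÷ 0.189 M = 0.16 L = 160.0 mL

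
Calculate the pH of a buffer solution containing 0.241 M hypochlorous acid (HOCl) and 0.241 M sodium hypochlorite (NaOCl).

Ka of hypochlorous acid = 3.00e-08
pH = 7.52

pKa = -log(3.00e-08) = 7.52. pH = pKa + log([A⁻]/[HA]) = 7.52 + log(0.241/0.241)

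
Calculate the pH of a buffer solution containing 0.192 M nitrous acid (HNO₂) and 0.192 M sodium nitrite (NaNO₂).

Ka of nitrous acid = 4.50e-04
pH = 3.35

pKa = -log(4.50e-04) = 3.35. pH = pKa + log([A⁻]/[HA]) = 3.35 + log(0.192/0.192)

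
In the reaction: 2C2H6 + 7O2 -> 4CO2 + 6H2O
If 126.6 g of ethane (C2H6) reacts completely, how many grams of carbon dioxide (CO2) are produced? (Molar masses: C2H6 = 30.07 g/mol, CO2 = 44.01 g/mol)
Moles of C2H6 = 126.6 g ÷ 30.07 g/mol = 4.21018 mol
Mole ratio: 4 mol CO2 / 2 mol C2H6
Moles of CO2 = 4.21018 × (4/2) = 8.42035 mol
Mass of CO2 = 8.42035 mol × 44.01 g/mol = 370.6 g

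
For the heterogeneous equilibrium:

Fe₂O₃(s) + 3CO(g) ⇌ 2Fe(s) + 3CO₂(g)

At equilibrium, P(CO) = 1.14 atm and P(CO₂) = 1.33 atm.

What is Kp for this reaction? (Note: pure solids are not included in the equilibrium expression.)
K_p = 1.588

Solids (Fe₂O₃, Fe) are excluded.
Kp = P(CO₂)³/P(CO)³ = (1.33)³/(1.14)³ = 2.353/1.482 = 1.588.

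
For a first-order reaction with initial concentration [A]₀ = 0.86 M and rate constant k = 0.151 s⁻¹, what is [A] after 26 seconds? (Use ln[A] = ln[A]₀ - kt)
0.0170 M

ln[A] = ln[A]₀ - k·t = ln(0.86) - (0.151)·(26) = -0.1508 - 3.9260 = -4.0768
[A] = e^(-4.0768) = 0.0170 M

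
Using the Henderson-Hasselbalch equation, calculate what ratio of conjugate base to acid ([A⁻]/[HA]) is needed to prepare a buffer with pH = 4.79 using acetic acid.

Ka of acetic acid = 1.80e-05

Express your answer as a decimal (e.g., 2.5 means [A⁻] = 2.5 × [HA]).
[A⁻]/[HA] = 1.110

pKa = −log(1.80e-05) = 4.7447. pH = pKa + log([A⁻]/[HA]). 4.79 = 4.7447 + log(ratio). log(ratio) = 4.79 − 4.7447 = 0.0453. ratio = 10^(0.0453) = 1.110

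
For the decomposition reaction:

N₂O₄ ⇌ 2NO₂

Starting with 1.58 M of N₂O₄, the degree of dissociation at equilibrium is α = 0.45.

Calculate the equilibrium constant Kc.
K_c = 2.3269

x = α·[A]₀ = 0.45 × 1.58 = 0.711 M dissociated.
At eq: [N₂O₄] = 1.58 − 0.711 = 0.869 M; [NO₂] = 2x = 1.422 M.
Kc = [NO₂]²/[N₂O₄] = (1.422)²/0.869 = 2.327.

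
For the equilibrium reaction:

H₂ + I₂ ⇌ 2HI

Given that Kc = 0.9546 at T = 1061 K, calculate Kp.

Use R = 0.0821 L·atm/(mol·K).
K_p = 0.9546

Δn = (moles gaseous products) − (moles gaseous reactants) = 0
T = 1061 K; RT = 0.0821 × 1061 = 87.1081
Kp = Kc·(RT)^Δn = 0.9546 × (87.1081)^0 = 0.9546 × 1 = 0.9546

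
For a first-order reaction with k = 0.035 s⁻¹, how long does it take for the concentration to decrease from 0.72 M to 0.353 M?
20.37 s

From ln[A] = ln[A]₀ - k·t: t = ln([A]₀/[A])/k = ln(0.72/0.353)/0.035 = ln(2.0397)/0.035 = 0.7128/0.035 = 20.37 s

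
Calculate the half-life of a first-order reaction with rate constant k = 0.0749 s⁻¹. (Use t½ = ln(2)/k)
9.25 s

t½ = ln(2)/k = 0.6931/0.0749 = 9.25 s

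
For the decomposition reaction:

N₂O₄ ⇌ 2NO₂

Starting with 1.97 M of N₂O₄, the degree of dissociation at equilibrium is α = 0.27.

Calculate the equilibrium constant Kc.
K_c = 0.7869

x = α·[A]₀ = 0.27 × 1.97 = 0.5319 M dissociated.
At eq: [N₂O₄] = 1.97 − 0.5319 = 1.438 M; [NO₂] = 2x = 1.064 M.
Kc = [NO₂]²/[N₂O₄] = (1.064)²/1.438 = 0.7869.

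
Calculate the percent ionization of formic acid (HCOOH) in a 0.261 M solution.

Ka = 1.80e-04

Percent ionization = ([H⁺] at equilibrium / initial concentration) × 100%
Percent ionization = 2.59%

Let x = [H⁺]. Ka = x²/(C - x) ⇒ x² + (1.80e-04)x - (1.80e-04)(0.261) = 0. x = 6.7648e-03. Percent = (6.7648e-03/0.261) × 100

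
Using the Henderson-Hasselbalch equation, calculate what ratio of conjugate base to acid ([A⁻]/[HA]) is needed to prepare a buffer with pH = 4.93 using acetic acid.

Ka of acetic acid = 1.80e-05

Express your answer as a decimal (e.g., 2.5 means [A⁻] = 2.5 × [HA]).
[A⁻]/[HA] = 1.532

pKa = −log(1.80e-05) = 4.7447. pH = pKa + log([A⁻]/[HA]). 4.93 = 4.7447 + log(ratio). log(ratio) = 4.93 − 4.7447 = 0.1853. ratio = 10^(0.1853) = 1.532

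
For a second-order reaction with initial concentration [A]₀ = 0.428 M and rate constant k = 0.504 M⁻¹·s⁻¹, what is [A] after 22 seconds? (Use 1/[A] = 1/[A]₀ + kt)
0.0745 M

1/[A] = 1/[A]₀ + k·t = 1/0.428 + (0.504)·(22) = 2.3364 + 11.0880 = 13.4244
[A] = 1/13.4244 = 0.0745 M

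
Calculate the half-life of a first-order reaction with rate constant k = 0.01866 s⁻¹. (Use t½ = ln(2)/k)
37.15 s

t½ = ln(2)/k = 0.6931/0.01866 = 37.15 s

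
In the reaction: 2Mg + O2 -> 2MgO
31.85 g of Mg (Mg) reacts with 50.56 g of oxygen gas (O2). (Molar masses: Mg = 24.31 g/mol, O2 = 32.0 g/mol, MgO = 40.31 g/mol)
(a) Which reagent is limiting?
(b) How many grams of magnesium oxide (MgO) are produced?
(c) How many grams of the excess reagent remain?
(a) Mg, (b) 52.81 g, (c) 29.6 g

Moles of Mg = 31.85 g ÷ 24.31 g/mol = 1.31016 mol
Moles of O2 = 50.56 g ÷ 32.0 g/mol = 1.58 mol
Moles ÷ coefficient: Mg: 1.31016/2 = 0.6551, O2: 1.58/1 = 1.58
(a) Mg has the smaller value, so Mg is the limiting reagent.
(b) Moles of MgO = 1.31016 mol Mg × (2/2) = 1.31016 mol; mass = 1.31016 mol × 40.31 g/mol = 52.81 g
(c) O2 consumed = 1.31016 × (1/2) = 0.65508 mol; remaining = 1.58 − 0.65508 = 0.92492 mol; mass = 0.92492 mol × 32.0 g/mol = 29.6 g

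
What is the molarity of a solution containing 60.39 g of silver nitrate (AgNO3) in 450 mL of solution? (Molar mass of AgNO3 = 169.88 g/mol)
Moles of AgNO3 = 60.39 g ÷ 169.88 g/mol = 0.355486 mol
Volume = 450 mL = 0.45 L
Molarity = 0.355486 mol ÷ 0.45 L = 0.79 M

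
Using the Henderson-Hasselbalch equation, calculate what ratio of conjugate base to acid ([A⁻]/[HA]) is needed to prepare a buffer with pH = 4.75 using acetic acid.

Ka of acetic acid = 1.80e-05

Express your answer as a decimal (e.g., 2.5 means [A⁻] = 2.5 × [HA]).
[A⁻]/[HA] = 1.012

pKa = −log(1.80e-05) = 4.7447. pH = pKa + log([A⁻]/[HA]). 4.75 = 4.7447 + log(ratio). log(ratio) = 4.75 − 4.7447 = 0.0053. ratio = 10^(0.0053) = 1.012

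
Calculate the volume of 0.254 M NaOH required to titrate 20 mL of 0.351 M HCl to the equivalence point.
V_{base} = 27.6 mL

At equivalence: moles acid = moles base.
moles HCl = 0.351 M × 0.02 L = 0.00702 mol
V_NaOH = 0.00702 mol ÷ 0.254 M = 0.02764 L = 27.6 mL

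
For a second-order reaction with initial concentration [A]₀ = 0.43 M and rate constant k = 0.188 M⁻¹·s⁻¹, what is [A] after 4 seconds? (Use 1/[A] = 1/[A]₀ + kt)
0.3249 M

1/[A] = 1/[A]₀ + k·t = 1/0.43 + (0.188)·(4) = 2.3256 + 0.7520 = 3.0776
[A] = 1/3.0776 = 0.3249 M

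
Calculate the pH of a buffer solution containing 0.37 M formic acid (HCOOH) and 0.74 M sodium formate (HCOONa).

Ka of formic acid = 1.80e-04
pH = 4.05

pKa = -log(1.80e-04) = 3.74. pH = pKa + log([A⁻]/[HA]) = 3.74 + log(0.74/0.37)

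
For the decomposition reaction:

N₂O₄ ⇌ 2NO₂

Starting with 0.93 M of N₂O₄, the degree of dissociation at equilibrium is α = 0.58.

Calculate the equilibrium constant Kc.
K_c = 2.9795

x = α·[A]₀ = 0.58 × 0.93 = 0.5394 M dissociated.
At eq: [N₂O₄] = 0.93 − 0.5394 = 0.3906 M; [NO₂] = 2x = 1.079 M.
Kc = [NO₂]²/[N₂O₄] = (1.079)²/0.3906 = 2.98.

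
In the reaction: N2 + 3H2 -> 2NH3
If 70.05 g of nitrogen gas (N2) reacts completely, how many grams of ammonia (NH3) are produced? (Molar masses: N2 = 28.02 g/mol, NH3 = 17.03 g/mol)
Moles of N2 = 70.05 g ÷ 28.02 g/mol = 2.5 mol
Mole ratio: 2 mol NH3 / 1 mol N2
Moles of NH3 = 2.5 × (2/1) = 5 mol
Mass of NH3 = 5 mol × 17.03 g/mol = 85.15 g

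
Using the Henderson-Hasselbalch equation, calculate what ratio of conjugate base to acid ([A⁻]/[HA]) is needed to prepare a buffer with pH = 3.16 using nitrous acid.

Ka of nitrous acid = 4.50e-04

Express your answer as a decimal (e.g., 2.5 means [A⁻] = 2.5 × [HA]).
[A⁻]/[HA] = 0.650

pKa = −log(4.50e-04) = 3.3468. pH = pKa + log([A⁻]/[HA]). 3.16 = 3.3468 + log(ratio). log(ratio) = 3.16 − 3.3468 = -0.1868. ratio = 10^(-0.1868) = 0.650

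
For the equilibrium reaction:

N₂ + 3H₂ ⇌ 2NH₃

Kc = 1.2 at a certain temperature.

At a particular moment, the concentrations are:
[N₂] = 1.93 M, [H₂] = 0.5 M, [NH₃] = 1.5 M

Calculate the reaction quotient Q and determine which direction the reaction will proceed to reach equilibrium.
Q = 9.326, Q > K, reaction proceeds reverse (toward reactants)

Q = ([NH₃]^2) / ([N₂] × [H₂]^3)
  = ((1.5)^2) / ((1.93)·(0.5)^3) = 2.25/0.24125 = 9.326
Since Q = 9.326 > Kc = 1.2, the reaction proceeds reverse (toward reactants) to reach equilibrium.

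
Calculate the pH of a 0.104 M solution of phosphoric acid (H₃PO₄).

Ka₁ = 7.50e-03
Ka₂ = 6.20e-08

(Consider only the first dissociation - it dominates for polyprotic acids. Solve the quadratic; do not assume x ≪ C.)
pH = 1.61

x² + Ka₁·x − Ka₁·C = 0 with Ka₁ = 7.50e-03, C = 0.104.
x = (−Ka₁ + √(Ka₁² + 4·Ka₁·C))/2 = 2.4429e-02 M, so pH = 1.61.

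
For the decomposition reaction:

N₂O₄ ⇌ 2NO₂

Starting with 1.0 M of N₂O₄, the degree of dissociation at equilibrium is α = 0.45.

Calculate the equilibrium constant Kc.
K_c = 1.4727

x = α·[A]₀ = 0.45 × 1.0 = 0.45 M dissociated.
At eq: [N₂O₄] = 1.0 − 0.45 = 0.55 M; [NO₂] = 2x = 0.9 M.
Kc = [NO₂]²/[N₂O₄] = (0.9)²/0.55 = 1.473.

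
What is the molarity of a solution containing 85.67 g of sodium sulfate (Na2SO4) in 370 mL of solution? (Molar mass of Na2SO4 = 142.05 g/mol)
Moles of Na2SO4 = 85.67 g ÷ 142.05 g/mol = 0.603098 mol
Volume = 370 mL = 0.37 L
Molarity = 0.603098 mol ÷ 0.37 L = 1.63 M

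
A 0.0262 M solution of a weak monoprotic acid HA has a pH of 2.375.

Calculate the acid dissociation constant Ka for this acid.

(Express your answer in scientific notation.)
K_a = 8.09e-04

[H⁺] = 10^(−pH) = 10^(−2.375) = 4.217e-03 M. For HA ⇌ H⁺ + A⁻, Ka = x²/(C − x) = (4.217e-03)²/(0.0262 − 4.217e-03) = 8.09e-04.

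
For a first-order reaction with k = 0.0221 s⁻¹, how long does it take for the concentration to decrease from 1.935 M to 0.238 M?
94.82 s

From ln[A] = ln[A]₀ - k·t: t = ln([A]₀/[A])/k = ln(1.935/0.238)/0.0221 = ln(8.1303)/0.0221 = 2.0956/0.0221 = 94.82 s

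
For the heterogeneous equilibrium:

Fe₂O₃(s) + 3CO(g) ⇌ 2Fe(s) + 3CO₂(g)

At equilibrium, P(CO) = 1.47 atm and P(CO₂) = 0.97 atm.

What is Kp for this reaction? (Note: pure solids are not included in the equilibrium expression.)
K_p = 0.287

Solids (Fe₂O₃, Fe) are excluded.
Kp = P(CO₂)³/P(CO)³ = (0.97)³/(1.47)³ = 0.9127/3.177 = 0.287.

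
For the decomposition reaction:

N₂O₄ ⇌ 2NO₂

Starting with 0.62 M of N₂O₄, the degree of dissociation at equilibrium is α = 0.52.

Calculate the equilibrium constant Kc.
K_c = 1.3971

x = α·[A]₀ = 0.52 × 0.62 = 0.3224 M dissociated.
At eq: [N₂O₄] = 0.62 − 0.3224 = 0.2976 M; [NO₂] = 2x = 0.6448 M.
Kc = [NO₂]²/[N₂O₄] = (0.6448)²/0.2976 = 1.397.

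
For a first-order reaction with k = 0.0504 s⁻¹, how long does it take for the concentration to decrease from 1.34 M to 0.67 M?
13.75 s

From ln[A] = ln[A]₀ - k·t: t = ln([A]₀/[A])/k = ln(1.34/0.67)/0.0504 = ln(2.0000)/0.0504 = 0.6931/0.0504 = 13.75 s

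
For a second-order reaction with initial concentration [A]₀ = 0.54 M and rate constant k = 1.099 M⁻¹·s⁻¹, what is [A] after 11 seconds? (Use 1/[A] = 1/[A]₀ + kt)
0.0717 M

1/[A] = 1/[A]₀ + k·t = 1/0.54 + (1.099)·(11) = 1.8519 + 12.0890 = 13.9409
[A] = 1/13.9409 = 0.0717 M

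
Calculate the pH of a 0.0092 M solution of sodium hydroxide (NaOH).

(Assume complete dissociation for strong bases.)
pH = 11.96

[OH⁻] = 0.0092 M for strong base. pOH = -log[OH⁻] = 2.04, pH = 14 - pOH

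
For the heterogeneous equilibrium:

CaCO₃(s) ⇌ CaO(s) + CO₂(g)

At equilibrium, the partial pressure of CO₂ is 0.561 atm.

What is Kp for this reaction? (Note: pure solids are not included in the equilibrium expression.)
K_p = 0.561

Solids (CaCO₃, CaO) have activity 1 and are excluded.
Kp = P(CO₂) = 0.561.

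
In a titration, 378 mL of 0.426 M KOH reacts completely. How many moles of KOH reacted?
Moles = Molarity × Volume (L)
Moles = 0.426 M × 0.378 L = 0.161 mol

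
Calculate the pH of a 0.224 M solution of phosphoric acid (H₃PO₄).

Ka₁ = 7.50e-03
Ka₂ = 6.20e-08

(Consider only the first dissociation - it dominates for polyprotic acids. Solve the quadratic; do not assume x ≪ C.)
pH = 1.43

x² + Ka₁·x − Ka₁·C = 0 with Ka₁ = 7.50e-03, C = 0.224.
x = (−Ka₁ + √(Ka₁² + 4·Ka₁·C))/2 = 3.7409e-02 M, so pH = 1.43.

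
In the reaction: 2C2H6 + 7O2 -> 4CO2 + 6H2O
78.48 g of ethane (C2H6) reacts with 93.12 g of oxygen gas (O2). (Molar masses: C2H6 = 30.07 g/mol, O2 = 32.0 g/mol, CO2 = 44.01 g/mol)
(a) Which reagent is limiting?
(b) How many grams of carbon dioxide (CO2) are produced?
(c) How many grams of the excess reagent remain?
(a) O2, (b) 73.18 g, (c) 53.48 g

Moles of C2H6 = 78.48 g ÷ 30.07 g/mol = 2.60991 mol
Moles of O2 = 93.12 g ÷ 32.0 g/mol = 2.91 mol
Moles ÷ coefficient: C2H6: 2.60991/2 = 1.305, O2: 2.91/7 = 0.4157
(a) O2 has the smaller value, so O2 is the limiting reagent.
(b) Moles of CO2 = 2.91 mol O2 × (4/7) = 1.66286 mol; mass = 1.66286 mol × 44.01 g/mol = 73.18 g
(c) C2H6 consumed = 2.91 × (2/7) = 0.831429 mol; remaining = 2.60991 − 0.831429 = 1.77848 mol; mass = 1.77848 mol × 30.07 g/mol = 53.48 g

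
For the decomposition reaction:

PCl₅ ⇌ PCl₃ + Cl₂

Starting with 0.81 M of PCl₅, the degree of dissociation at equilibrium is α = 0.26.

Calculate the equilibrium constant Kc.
K_c = 0.0740

x = α·[A]₀ = 0.26 × 0.81 = 0.2106 M dissociated.
At eq: [PCl₅] = 0.81 − 0.2106 = 0.5994 M; [PCl₃] = [Cl₂] = x = 0.2106 M.
Kc = [PCl₃][Cl₂]/[PCl₅] = (0.2106)²/0.5994 = 0.07399.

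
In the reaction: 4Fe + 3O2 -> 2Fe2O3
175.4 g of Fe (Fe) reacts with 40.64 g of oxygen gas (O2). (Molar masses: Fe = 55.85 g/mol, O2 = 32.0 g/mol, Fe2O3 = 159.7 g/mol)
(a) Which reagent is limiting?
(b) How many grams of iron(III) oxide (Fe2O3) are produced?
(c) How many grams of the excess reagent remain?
(a) O2, (b) 135.2 g, (c) 80.83 g

Moles of Fe = 175.4 g ÷ 55.85 g/mol = 3.14056 mol
Moles of O2 = 40.64 g ÷ 32.0 g/mol = 1.27 mol
Moles ÷ coefficient: Fe: 3.14056/4 = 0.7851, O2: 1.27/3 = 0.4233
(a) O2 has the smaller value, so O2 is the limiting reagent.
(b) Moles of Fe2O3 = 1.27 mol O2 × (2/3) = 0.846667 mol; mass = 0.846667 mol × 159.7 g/mol = 135.2 g
(c) Fe consumed = 1.27 × (4/3) = 1.69333 mol; remaining = 3.14056 − 1.69333 = 1.44722 mol; mass = 1.44722 mol × 55.85 g/mol = 80.83 g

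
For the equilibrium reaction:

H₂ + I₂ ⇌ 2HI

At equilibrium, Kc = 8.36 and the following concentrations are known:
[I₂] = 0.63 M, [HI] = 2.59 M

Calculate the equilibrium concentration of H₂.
[H₂] = 1.2737 M

Kc = ([HI]^2) / ([H₂] × [I₂]) = 8.36
[H₂]^1 = (product terms)/(Kc · other reactant terms) = 6.7081 / (8.36 · 0.63) = 1.2737
[H₂] = 1.2737 M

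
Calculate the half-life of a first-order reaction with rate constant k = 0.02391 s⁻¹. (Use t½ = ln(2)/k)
28.99 s

t½ = ln(2)/k = 0.6931/0.02391 = 28.99 s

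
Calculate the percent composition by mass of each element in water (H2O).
H: 11.19%, O: 88.79%

Molar mass of H2O = 18.02 g/mol
% H = (2 × 1.008) / 18.02 × 100% = 2.016 / 18.02 × 100% = 11.19%
% O = (1 × 16.0) / 18.02 × 100% = 16 / 18.02 × 100% = 88.79%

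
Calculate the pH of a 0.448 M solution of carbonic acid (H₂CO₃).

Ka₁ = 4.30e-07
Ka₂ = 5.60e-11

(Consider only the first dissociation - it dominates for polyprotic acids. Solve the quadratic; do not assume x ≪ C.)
pH = 3.36

x² + Ka₁·x − Ka₁·C = 0 with Ka₁ = 4.30e-07, C = 0.448.
x = (−Ka₁ + √(Ka₁² + 4·Ka₁·C))/2 = 4.3869e-04 M, so pH = 3.36.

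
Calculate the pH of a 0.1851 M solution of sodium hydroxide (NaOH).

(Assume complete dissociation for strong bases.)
pH = 13.27

[OH⁻] = 0.1851 M for strong base. pOH = -log[OH⁻] = 0.73, pH = 14 - pOH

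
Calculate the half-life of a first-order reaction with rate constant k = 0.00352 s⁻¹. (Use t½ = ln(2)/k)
196.92 s

t½ = ln(2)/k = 0.6931/0.00352 = 196.92 s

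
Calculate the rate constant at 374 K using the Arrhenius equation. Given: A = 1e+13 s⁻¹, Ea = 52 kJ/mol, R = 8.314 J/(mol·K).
5.46e+05 s⁻¹

k = A·exp(-Ea/(R·T)) = 1e+13·exp(-52000/(8.314·374)) = 1e+13·exp(-16.7233) = 1e+13·5.4597e-08 = 5.46e+05 s⁻¹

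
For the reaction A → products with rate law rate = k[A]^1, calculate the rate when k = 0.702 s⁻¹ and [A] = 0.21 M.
0.1474 M/s

rate = k·[A]^1 = 0.702·(0.21)^1 = 0.702·0.21 = 0.1474 M/s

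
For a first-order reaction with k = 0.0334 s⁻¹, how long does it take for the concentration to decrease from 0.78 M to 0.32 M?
26.68 s

From ln[A] = ln[A]₀ - k·t: t = ln([A]₀/[A])/k = ln(0.78/0.32)/0.0334 = ln(2.4375)/0.0334 = 0.8910/0.0334 = 26.68 s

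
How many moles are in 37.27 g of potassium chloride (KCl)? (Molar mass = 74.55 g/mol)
Moles = 37.27 g ÷ 74.55 g/mol = 0.4999 mol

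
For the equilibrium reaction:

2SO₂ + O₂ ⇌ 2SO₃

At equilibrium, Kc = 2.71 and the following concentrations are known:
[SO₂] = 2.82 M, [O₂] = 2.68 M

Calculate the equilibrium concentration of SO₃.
[SO₃] = 7.5998 M

Kc = ([SO₃]^2) / ([SO₂]^2 × [O₂]) = 2.71
[SO₃]^2 = Kc · (reactant terms)/(other product terms) = 2.71 · 21.312 / 1 = 57.757
[SO₃] = (57.757)^(1/2) = 7.5998 M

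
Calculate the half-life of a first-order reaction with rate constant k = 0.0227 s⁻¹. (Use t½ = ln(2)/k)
30.54 s

t½ = ln(2)/k = 0.6931/0.0227 = 30.54 s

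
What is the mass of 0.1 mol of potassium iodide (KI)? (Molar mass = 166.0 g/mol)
Mass = 0.1 mol × 166.0 g/mol = 16.6 g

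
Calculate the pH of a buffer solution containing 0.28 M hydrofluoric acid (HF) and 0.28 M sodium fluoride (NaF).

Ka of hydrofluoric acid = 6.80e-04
pH = 3.17

pKa = -log(6.80e-04) = 3.17. pH = pKa + log([A⁻]/[HA]) = 3.17 + log(0.28/0.28)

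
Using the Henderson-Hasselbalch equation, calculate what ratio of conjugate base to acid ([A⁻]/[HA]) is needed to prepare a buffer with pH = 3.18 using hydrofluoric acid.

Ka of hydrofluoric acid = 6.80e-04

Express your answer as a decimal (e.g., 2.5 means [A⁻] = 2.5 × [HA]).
[A⁻]/[HA] = 1.029

pKa = −log(6.80e-04) = 3.1675. pH = pKa + log([A⁻]/[HA]). 3.18 = 3.1675 + log(ratio). log(ratio) = 3.18 − 3.1675 = 0.0125. ratio = 10^(0.0125) = 1.029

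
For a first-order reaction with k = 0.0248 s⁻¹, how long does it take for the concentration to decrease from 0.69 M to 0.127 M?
68.25 s

From ln[A] = ln[A]₀ - k·t: t = ln([A]₀/[A])/k = ln(0.69/0.127)/0.0248 = ln(5.4331)/0.0248 = 1.6925/0.0248 = 68.25 s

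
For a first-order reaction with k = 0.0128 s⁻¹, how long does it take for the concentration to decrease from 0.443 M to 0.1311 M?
95.13 s

From ln[A] = ln[A]₀ - k·t: t = ln([A]₀/[A])/k = ln(0.443/0.1311)/0.0128 = ln(3.3791)/0.0128 = 1.2176/0.0128 = 95.13 s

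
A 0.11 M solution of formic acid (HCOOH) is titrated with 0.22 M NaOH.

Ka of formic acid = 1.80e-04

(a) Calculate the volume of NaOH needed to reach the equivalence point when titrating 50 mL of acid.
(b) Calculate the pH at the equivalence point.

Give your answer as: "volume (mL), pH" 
V = 25.0 mL, pH = 8.31

(a) At equivalence: moles acid = moles base.
moles acid = 0.11 × 0.05 = 0.0055 mol; V_NaOH = 0.0055/0.22 = 0.025 L = 25.0 mL.
(b) At equivalence, all acid → conjugate base A⁻ at [A⁻] = 0.0055/0.075 = 0.07333 M.
Kb = Kw/Ka = 1.0e-14/1.80e-04 = 5.556e-11; [OH⁻] = √(Kb·[A⁻]) = 2.018e-06; pOH = 5.69; pH = 14 − pOH = 8.31.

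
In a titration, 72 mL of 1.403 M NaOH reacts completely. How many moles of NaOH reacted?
Moles = Molarity × Volume (L)
Moles = 1.403 M × 0.072 L = 0.101 mol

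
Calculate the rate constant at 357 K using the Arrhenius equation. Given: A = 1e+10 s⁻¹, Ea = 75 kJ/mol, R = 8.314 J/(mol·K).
1.06e-01 s⁻¹

k = A·exp(-Ea/(R·T)) = 1e+10·exp(-75000/(8.314·357)) = 1e+10·exp(-25.2687) = 1e+10·1.0615e-11 = 1.06e-01 s⁻¹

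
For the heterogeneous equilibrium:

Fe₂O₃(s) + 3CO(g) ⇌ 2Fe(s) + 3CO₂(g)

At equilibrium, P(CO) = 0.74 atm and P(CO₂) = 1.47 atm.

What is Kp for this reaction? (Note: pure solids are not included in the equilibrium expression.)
K_p = 7.839

Solids (Fe₂O₃, Fe) are excluded.
Kp = P(CO₂)³/P(CO)³ = (1.47)³/(0.74)³ = 3.177/0.4052 = 7.839.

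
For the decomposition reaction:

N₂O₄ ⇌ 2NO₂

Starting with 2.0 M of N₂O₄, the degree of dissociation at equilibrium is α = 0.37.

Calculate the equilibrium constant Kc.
K_c = 1.7384

x = α·[A]₀ = 0.37 × 2.0 = 0.74 M dissociated.
At eq: [N₂O₄] = 2.0 − 0.74 = 1.26 M; [NO₂] = 2x = 1.48 M.
Kc = [NO₂]²/[N₂O₄] = (1.48)²/1.26 = 1.738.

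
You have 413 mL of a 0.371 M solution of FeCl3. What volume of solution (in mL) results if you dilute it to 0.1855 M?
Using M₁V₁ = M₂V₂:
0.371 × 413 = 0.1855 × V₂
V₂ = (0.371 × 413) / 0.1855 = 826 mL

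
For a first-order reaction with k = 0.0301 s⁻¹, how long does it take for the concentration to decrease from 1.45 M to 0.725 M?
23.03 s

From ln[A] = ln[A]₀ - k·t: t = ln([A]₀/[A])/k = ln(1.45/0.725)/0.0301 = ln(2.0000)/0.0301 = 0.6931/0.0301 = 23.03 s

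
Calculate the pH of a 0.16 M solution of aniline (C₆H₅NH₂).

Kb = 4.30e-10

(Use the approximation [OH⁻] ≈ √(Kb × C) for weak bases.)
pH = 8.92

[OH⁻] = √(Kb × C) = √(4.30e-10 × 0.16) = 8.2946e-06. pOH = 5.08, pH = 14 - pOH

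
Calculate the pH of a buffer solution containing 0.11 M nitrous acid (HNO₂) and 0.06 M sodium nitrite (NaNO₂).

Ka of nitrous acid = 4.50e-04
pH = 3.08

pKa = -log(4.50e-04) = 3.35. pH = pKa + log([A⁻]/[HA]) = 3.35 + log(0.06/0.11)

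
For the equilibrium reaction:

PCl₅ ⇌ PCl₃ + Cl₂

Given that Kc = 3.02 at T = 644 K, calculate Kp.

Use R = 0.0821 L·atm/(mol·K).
K_p = 159.6746

Δn = (moles gaseous products) − (moles gaseous reactants) = 1
T = 644 K; RT = 0.0821 × 644 = 52.8724
Kp = Kc·(RT)^Δn = 3.02 × (52.8724)^1 = 3.02 × 52.8724 = 159.6746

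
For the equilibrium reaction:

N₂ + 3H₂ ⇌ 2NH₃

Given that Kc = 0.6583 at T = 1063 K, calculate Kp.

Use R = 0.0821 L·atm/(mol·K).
K_p = 8.64e-05

Δn = (moles gaseous products) − (moles gaseous reactants) = -2
T = 1063 K; RT = 0.0821 × 1063 = 87.2723
Kp = Kc·(RT)^Δn = 0.6583 × (87.2723)^-2 = 0.6583 × 0.000131295 = 8.64e-05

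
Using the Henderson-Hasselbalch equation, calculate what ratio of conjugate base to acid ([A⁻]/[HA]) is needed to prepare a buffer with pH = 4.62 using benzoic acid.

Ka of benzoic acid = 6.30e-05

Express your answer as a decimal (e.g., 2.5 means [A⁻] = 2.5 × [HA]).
[A⁻]/[HA] = 2.626

pKa = −log(6.30e-05) = 4.2007. pH = pKa + log([A⁻]/[HA]). 4.62 = 4.2007 + log(ratio). log(ratio) = 4.62 − 4.2007 = 0.4193. ratio = 10^(0.4193) = 2.626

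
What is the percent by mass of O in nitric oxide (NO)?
Mass of O in formula = 16.0 × 1 = 16 g/mol
Molar mass = 30.01 g/mol
% O = (16/30.01) × 100% = 53.32%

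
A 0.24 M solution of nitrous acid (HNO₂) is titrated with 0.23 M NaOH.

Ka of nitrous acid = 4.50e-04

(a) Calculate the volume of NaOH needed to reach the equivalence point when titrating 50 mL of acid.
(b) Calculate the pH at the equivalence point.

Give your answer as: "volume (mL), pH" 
V = 52.2 mL, pH = 8.21

(a) At equivalence: moles acid = moles base.
moles acid = 0.24 × 0.05 = 0.012 mol; V_NaOH = 0.012/0.23 = 0.05217 L = 52.2 mL.
(b) At equivalence, all acid → conjugate base A⁻ at [A⁻] = 0.012/0.1022 = 0.1174 M.
Kb = Kw/Ka = 1.0e-14/4.50e-04 = 2.222e-11; [OH⁻] = √(Kb·[A⁻]) = 1.616e-06; pOH = 5.79; pH = 14 − pOH = 8.21.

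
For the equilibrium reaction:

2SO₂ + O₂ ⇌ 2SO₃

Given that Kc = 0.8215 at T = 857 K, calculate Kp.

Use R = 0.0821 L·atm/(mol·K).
K_p = 0.0117

Δn = (moles gaseous products) − (moles gaseous reactants) = -1
T = 857 K; RT = 0.0821 × 857 = 70.3597
Kp = Kc·(RT)^Δn = 0.8215 × (70.3597)^-1 = 0.8215 × 0.0142127 = 0.0117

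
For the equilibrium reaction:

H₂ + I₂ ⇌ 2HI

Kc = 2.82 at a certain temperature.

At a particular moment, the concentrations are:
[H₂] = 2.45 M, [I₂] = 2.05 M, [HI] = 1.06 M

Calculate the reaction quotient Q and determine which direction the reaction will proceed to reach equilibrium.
Q = 0.224, Q < K, reaction proceeds forward (toward products)

Q = ([HI]^2) / ([H₂] × [I₂])
  = ((1.06)^2) / ((2.45)·(2.05)) = 1.1236/5.0225 = 0.2237
Since Q = 0.2237 < Kc = 2.82, the reaction proceeds forward (toward products) to reach equilibrium.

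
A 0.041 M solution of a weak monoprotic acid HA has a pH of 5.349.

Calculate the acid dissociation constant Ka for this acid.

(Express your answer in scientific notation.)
K_a = 4.89e-10

[H⁺] = 10^(−pH) = 10^(−5.349) = 4.477e-06 M. For HA ⇌ H⁺ + A⁻, Ka = x²/(C − x) = (4.477e-06)²/(0.041 − 4.477e-06) = 4.89e-10.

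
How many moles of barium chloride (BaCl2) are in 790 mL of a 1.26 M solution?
Moles = Molarity × Volume (L)
Moles = 1.26 M × 0.79 L = 0.9954 mol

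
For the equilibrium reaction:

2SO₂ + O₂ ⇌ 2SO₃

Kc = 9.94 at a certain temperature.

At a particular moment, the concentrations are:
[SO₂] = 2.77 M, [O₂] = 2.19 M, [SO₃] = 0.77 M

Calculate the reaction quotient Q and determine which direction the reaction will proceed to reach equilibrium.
Q = 0.035, Q < K, reaction proceeds forward (toward products)

Q = ([SO₃]^2) / ([SO₂]^2 × [O₂])
  = ((0.77)^2) / ((2.77)^2·(2.19)) = 0.5929/16.804 = 0.03528
Since Q = 0.03528 < Kc = 9.94, the reaction proceeds forward (toward products) to reach equilibrium.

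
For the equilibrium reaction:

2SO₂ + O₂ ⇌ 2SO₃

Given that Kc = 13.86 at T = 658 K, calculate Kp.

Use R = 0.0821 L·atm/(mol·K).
K_p = 0.2566

Δn = (moles gaseous products) − (moles gaseous reactants) = -1
T = 658 K; RT = 0.0821 × 658 = 54.0218
Kp = Kc·(RT)^Δn = 13.86 × (54.0218)^-1 = 13.86 × 0.018511 = 0.2566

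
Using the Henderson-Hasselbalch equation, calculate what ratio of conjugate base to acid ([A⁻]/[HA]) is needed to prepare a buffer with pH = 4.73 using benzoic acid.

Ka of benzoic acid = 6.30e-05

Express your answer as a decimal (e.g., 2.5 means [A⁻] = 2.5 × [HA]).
[A⁻]/[HA] = 3.383

pKa = −log(6.30e-05) = 4.2007. pH = pKa + log([A⁻]/[HA]). 4.73 = 4.2007 + log(ratio). log(ratio) = 4.73 − 4.2007 = 0.5293. ratio = 10^(0.5293) = 3.383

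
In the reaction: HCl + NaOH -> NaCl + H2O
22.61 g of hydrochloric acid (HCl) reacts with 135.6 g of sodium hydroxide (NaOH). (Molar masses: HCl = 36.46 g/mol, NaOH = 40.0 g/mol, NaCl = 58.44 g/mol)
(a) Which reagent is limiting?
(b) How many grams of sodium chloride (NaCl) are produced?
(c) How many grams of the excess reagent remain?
(a) HCl, (b) 36.24 g, (c) 110.8 g

Moles of HCl = 22.61 g ÷ 36.46 g/mol = 0.620132 mol
Moles of NaOH = 135.6 g ÷ 40.0 g/mol = 3.39 mol
Moles ÷ coefficient: HCl: 0.620132/1 = 0.6201, NaOH: 3.39/1 = 3.39
(a) HCl has the smaller value, so HCl is the limiting reagent.
(b) Moles of NaCl = 0.620132 mol HCl × (1/1) = 0.620132 mol; mass = 0.620132 mol × 58.44 g/mol = 36.24 g
(c) NaOH consumed = 0.620132 × (1/1) = 0.620132 mol; remaining = 3.39 − 0.620132 = 2.76987 mol; mass = 2.76987 mol × 40.0 g/mol = 110.8 g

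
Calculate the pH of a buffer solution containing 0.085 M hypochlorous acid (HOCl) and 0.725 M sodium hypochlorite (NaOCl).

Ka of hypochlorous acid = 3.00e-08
pH = 8.45

pKa = -log(3.00e-08) = 7.52. pH = pKa + log([A⁻]/[HA]) = 7.52 + log(0.725/0.085)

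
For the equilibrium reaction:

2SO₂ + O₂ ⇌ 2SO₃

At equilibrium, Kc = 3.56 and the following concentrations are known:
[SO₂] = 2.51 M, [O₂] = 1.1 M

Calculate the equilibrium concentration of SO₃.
[SO₃] = 4.9670 M

Kc = ([SO₃]^2) / ([SO₂]^2 × [O₂]) = 3.56
[SO₃]^2 = Kc · (reactant terms)/(other product terms) = 3.56 · 6.9301 / 1 = 24.671
[SO₃] = (24.671)^(1/2) = 4.9670 M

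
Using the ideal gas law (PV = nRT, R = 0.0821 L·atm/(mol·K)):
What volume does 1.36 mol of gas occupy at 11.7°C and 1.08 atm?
T = 11.7°C + 273.15 = 284.85 K
V = nRT/P = (1.36 × 0.0821 × 284.85) / 1.08
V = 29.45 L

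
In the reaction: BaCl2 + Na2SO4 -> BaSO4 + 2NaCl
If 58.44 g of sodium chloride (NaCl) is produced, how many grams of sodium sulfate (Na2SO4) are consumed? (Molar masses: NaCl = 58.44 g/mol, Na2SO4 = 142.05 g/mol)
Moles of NaCl = 58.44 g ÷ 58.44 g/mol = 1 mol
Mole ratio: 1 mol Na2SO4 / 2 mol NaCl
Moles of Na2SO4 = 1 × (1/2) = 0.5 mol
Mass of Na2SO4 = 0.5 mol × 142.05 g/mol = 71.03 g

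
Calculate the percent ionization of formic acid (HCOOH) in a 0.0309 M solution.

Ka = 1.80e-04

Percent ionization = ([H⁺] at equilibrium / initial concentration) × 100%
Percent ionization = 7.35%

Let x = [H⁺]. Ka = x²/(C - x) ⇒ x² + (1.80e-04)x - (1.80e-04)(0.0309) = 0. x = 2.2701e-03. Percent = (2.2701e-03/0.0309) × 100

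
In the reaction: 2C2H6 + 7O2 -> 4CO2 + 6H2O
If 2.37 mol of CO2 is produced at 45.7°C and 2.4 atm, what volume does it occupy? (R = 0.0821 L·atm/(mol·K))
T = 45.7°C + 273.15 = 318.85 K
V = nRT/P = (2.37 × 0.0821 × 318.85) / 2.4
V = 25.85 L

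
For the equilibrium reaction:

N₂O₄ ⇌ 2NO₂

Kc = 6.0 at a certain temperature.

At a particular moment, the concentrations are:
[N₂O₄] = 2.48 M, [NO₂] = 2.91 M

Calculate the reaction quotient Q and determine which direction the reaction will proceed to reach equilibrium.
Q = 3.415, Q < K, reaction proceeds forward (toward products)

Q = ([NO₂]^2) / ([N₂O₄])
  = ((2.91)^2) / ((2.48)) = 8.4681/2.48 = 3.415
Since Q = 3.415 < Kc = 6.0, the reaction proceeds forward (toward products) to reach equilibrium.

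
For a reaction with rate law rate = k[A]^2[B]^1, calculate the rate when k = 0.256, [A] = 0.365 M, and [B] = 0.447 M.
0.01525 M/s

rate = k·[A]^2·[B]^1 = 0.256·(0.365)^2·(0.447)^1 = 0.256·0.133225·0.447 = 0.01525 M/s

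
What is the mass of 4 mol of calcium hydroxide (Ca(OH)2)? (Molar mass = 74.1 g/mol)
Mass = 4 mol × 74.1 g/mol = 296.4 g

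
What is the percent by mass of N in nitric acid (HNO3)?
Mass of N in formula = 14.01 × 1 = 14.01 g/mol
Molar mass = 63.02 g/mol
% N = (14.01/63.02) × 100% = 22.23%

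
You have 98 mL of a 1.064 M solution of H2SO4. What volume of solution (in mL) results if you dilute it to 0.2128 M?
Using M₁V₁ = M₂V₂:
1.064 × 98 = 0.2128 × V₂
V₂ = (1.064 × 98) / 0.2128 = 490 mL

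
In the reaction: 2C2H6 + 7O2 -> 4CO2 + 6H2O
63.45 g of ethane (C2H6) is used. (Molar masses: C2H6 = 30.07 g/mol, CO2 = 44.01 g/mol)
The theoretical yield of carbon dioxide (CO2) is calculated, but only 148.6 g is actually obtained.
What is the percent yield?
Moles of C2H6 = 63.45 g ÷ 30.07 g/mol = 2.11008 mol
Mole ratio: 4 mol CO2 / 2 mol C2H6
Moles of CO2 = 2.11008 × (4/2) = 4.22015 mol
Theoretical yield = 4.22015 mol × 44.01 g/mol = 185.73 g
Actual yield = 148.6 g
Percent yield = (148.6 / 185.73) × 100% = 80.0%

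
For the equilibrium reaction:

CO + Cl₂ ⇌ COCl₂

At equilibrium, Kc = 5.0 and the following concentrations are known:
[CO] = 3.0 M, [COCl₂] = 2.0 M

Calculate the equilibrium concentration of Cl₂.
[Cl₂] = 0.1333 M

Kc = ([COCl₂]) / ([CO] × [Cl₂]) = 5.0
[Cl₂]^1 = (product terms)/(Kc · other reactant terms) = 2 / (5.0 · 3) = 0.13333
[Cl₂] = 0.1333 M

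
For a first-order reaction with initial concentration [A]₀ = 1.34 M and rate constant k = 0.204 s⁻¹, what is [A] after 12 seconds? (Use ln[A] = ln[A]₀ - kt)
0.1159 M

ln[A] = ln[A]₀ - k·t = ln(1.34) - (0.204)·(12) = 0.2927 - 2.4480 = -2.1553
[A] = e^(-2.1553) = 0.1159 M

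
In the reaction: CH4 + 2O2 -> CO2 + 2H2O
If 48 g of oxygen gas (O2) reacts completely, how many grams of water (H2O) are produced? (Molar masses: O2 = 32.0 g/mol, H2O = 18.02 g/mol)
Moles of O2 = 48 g ÷ 32.0 g/mol = 1.5 mol
Mole ratio: 2 mol H2O / 2 mol O2
Moles of H2O = 1.5 × (2/2) = 1.5 mol
Mass of H2O = 1.5 mol × 18.02 g/mol = 27.03 g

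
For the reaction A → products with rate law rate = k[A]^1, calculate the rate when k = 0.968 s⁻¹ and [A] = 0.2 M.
0.1936 M/s

rate = k·[A]^1 = 0.968·(0.2)^1 = 0.968·0.2 = 0.1936 M/s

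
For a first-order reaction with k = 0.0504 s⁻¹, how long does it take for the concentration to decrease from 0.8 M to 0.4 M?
13.75 s

From ln[A] = ln[A]₀ - k·t: t = ln([A]₀/[A])/k = ln(0.8/0.4)/0.0504 = ln(2.0000)/0.0504 = 0.6931/0.0504 = 13.75 s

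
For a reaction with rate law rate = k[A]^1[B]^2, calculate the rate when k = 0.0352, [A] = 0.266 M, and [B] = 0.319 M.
0.0009528 M/s

rate = k·[A]^1·[B]^2 = 0.0352·(0.266)^1·(0.319)^2 = 0.0352·0.266·0.101761 = 0.0009528 M/s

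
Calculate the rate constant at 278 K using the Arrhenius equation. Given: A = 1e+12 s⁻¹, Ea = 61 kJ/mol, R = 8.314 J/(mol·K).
3.45e+00 s⁻¹

k = A·exp(-Ea/(R·T)) = 1e+12·exp(-61000/(8.314·278)) = 1e+12·exp(-26.3922) = 1e+12·3.4517e-12 = 3.45e+00 s⁻¹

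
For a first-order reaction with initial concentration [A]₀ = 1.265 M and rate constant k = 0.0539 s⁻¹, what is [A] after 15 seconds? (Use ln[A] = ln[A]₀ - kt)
0.5636 M

ln[A] = ln[A]₀ - k·t = ln(1.265) - (0.0539)·(15) = 0.2351 - 0.8085 = -0.5734
[A] = e^(-0.5734) = 0.5636 M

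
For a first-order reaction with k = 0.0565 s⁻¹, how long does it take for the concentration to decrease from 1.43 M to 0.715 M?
12.27 s

From ln[A] = ln[A]₀ - k·t: t = ln([A]₀/[A])/k = ln(1.43/0.715)/0.0565 = ln(2.0000)/0.0565 = 0.6931/0.0565 = 12.27 s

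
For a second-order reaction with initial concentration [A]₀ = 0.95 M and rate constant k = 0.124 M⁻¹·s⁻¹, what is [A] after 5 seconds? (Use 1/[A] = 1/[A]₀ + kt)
0.5979 M

1/[A] = 1/[A]₀ + k·t = 1/0.95 + (0.124)·(5) = 1.0526 + 0.6200 = 1.6726
[A] = 1/1.6726 = 0.5979 M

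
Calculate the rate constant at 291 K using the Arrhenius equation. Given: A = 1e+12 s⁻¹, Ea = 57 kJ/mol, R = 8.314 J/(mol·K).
5.86e+01 s⁻¹

k = A·exp(-Ea/(R·T)) = 1e+12·exp(-57000/(8.314·291)) = 1e+12·exp(-23.5598) = 1e+12·5.8628e-11 = 5.86e+01 s⁻¹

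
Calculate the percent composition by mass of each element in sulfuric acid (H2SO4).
H: 2.06%, S: 32.69%, O: 65.25%

Molar mass of H2SO4 = 98.09 g/mol
% H = (2 × 1.008) / 98.09 × 100% = 2.016 / 98.09 × 100% = 2.06%
% S = (1 × 32.07) / 98.09 × 100% = 32.07 / 98.09 × 100% = 32.69%
% O = (4 × 16.0) / 98.09 × 100% = 64 / 98.09 × 100% = 65.25%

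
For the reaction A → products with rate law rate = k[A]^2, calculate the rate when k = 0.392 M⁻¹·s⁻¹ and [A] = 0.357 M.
0.04996 M/s

rate = k·[A]^2 = 0.392·(0.357)^2 = 0.392·0.127449 = 0.04996 M/s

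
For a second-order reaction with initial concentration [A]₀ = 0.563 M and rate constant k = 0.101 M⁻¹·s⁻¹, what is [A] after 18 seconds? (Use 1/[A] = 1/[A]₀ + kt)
0.2782 M

1/[A] = 1/[A]₀ + k·t = 1/0.563 + (0.101)·(18) = 1.7762 + 1.8180 = 3.5942
[A] = 1/3.5942 = 0.2782 M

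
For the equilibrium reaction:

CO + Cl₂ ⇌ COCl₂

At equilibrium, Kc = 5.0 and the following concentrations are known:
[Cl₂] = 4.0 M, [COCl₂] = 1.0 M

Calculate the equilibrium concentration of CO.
[CO] = 0.0500 M

Kc = ([COCl₂]) / ([CO] × [Cl₂]) = 5.0
[CO]^1 = (product terms)/(Kc · other reactant terms) = 1 / (5.0 · 4) = 0.05
[CO] = 0.0500 M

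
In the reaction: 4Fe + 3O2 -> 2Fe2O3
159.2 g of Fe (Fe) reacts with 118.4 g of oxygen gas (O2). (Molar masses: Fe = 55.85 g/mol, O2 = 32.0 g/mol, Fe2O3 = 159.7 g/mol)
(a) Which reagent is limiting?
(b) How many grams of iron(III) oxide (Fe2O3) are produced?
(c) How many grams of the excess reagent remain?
(a) Fe, (b) 227.6 g, (c) 49.99 g

Moles of Fe = 159.2 g ÷ 55.85 g/mol = 2.85049 mol
Moles of O2 = 118.4 g ÷ 32.0 g/mol = 3.7 mol
Moles ÷ coefficient: Fe: 2.85049/4 = 0.7126, O2: 3.7/3 = 1.233
(a) Fe has the smaller value, so Fe is the limiting reagent.
(b) Moles of Fe2O3 = 2.85049 mol Fe × (2/4) = 1.42525 mol; mass = 1.42525 mol × 159.7 g/mol = 227.6 g
(c) O2 consumed = 2.85049 × (3/4) = 2.13787 mol; remaining = 3.7 − 2.13787 = 1.56213 mol; mass = 1.56213 mol × 32.0 g/mol = 49.99 g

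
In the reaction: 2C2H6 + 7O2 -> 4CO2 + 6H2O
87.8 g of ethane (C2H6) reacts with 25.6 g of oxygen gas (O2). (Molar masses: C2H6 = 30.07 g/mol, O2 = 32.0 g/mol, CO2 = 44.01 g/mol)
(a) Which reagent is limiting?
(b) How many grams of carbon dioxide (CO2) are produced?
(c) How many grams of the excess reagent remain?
(a) O2, (b) 20.12 g, (c) 80.93 g

Moles of C2H6 = 87.8 g ÷ 30.07 g/mol = 2.91985 mol
Moles of O2 = 25.6 g ÷ 32.0 g/mol = 0.8 mol
Moles ÷ coefficient: C2H6: 2.91985/2 = 1.46, O2: 0.8/7 = 0.1143
(a) O2 has the smaller value, so O2 is the limiting reagent.
(b) Moles of CO2 = 0.8 mol O2 × (4/7) = 0.457143 mol; mass = 0.457143 mol × 44.01 g/mol = 20.12 g
(c) C2H6 consumed = 0.8 × (2/7) = 0.228571 mol; remaining = 2.91985 − 0.228571 = 2.69128 mol; mass = 2.69128 mol × 30.07 g/mol = 80.93 g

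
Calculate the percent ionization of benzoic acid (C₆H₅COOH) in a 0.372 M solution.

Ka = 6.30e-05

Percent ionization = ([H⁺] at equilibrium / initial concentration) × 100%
Percent ionization = 1.29%

Let x = [H⁺]. Ka = x²/(C - x) ⇒ x² + (6.30e-05)x - (6.30e-05)(0.372) = 0. x = 4.8097e-03. Percent = (4.8097e-03/0.372) × 100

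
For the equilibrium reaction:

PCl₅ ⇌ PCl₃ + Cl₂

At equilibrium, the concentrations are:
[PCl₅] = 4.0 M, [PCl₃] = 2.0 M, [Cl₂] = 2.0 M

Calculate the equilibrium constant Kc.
K_c = 1.0000

Kc = ([PCl₃] × [Cl₂]) / ([PCl₅])
   = ((2.0)·(2.0)) / ((4.0))
   = 4 / 4 = 1.0000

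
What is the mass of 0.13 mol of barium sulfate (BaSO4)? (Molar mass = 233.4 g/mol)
Mass = 0.13 mol × 233.4 g/mol = 30.34 g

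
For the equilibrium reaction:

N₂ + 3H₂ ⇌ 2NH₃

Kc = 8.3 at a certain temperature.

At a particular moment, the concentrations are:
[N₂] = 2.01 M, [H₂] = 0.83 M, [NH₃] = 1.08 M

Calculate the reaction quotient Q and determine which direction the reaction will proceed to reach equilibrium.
Q = 1.015, Q < K, reaction proceeds forward (toward products)

Q = ([NH₃]^2) / ([N₂] × [H₂]^3)
  = ((1.08)^2) / ((2.01)·(0.83)^3) = 1.1664/1.1493 = 1.015
Since Q = 1.015 < Kc = 8.3, the reaction proceeds forward (toward products) to reach equilibrium.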